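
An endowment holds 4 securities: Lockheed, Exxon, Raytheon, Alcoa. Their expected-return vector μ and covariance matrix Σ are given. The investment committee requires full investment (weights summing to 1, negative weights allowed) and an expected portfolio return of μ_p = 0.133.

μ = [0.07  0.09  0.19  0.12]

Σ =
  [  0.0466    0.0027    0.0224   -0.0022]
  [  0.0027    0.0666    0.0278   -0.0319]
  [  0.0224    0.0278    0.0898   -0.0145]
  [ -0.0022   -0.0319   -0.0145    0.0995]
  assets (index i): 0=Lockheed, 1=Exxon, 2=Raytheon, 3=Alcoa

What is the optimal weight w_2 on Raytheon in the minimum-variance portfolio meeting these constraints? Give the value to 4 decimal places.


0.3437

x=Σ⁻¹μ = [0.6396  1.5150  1.8052  1.9690]
y=Σ⁻¹𝟙 = [19.9340  21.7776  2.2970  17.8077]
a=μᵀx=0.760381  b=𝟙ᵀx=5.928722  c=𝟙ᵀy=61.816300  D=ac−b²=11.854189
λ₁=(c·0.133−b)/D = (61.816300·0.133−5.928722)/11.854189 = 0.193421
λ₂=(a−b·0.133)/D = (0.760381−5.928722·0.133)/11.854189 = -0.002374
w* = 0.193421·x + -0.002374·y:
  w_0 = 0.193421·0.6396 + -0.002374·19.9340 = 0.0764  (Lockheed)
  w_1 = 0.193421·1.5150 + -0.002374·21.7776 = 0.2413  (Exxon)
  w_2 = 0.193421·1.8052 + -0.002374·2.2970 = 0.3437  (Raytheon)
  w_3 = 0.193421·1.9690 + -0.002374·17.8077 = 0.3386  (Alcoa)
Σw_i=1.0000  μᵀw=0.1330
σ²=wᵀΣw=λ₁·μ_p+λ₂ = 0.193421·0.133 + -0.002374 = 0.023351 ≈ 0.0234


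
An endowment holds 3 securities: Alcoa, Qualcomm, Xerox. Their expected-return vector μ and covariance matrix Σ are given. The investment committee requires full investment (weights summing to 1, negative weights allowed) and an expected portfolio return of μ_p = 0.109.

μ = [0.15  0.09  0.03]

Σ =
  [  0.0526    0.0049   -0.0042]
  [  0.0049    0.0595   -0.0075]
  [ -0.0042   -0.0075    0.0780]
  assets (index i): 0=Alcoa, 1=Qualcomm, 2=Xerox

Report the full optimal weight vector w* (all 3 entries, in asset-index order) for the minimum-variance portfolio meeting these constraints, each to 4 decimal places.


0.5079  0.3009  0.1912

p=Σ⁻¹μ = [2.7774  1.3678  0.6657]
q=Σ⁻¹𝟙 = [18.6431  17.2227  15.4804]
a=μᵀp=0.559688  b=𝟙ᵀp=4.810920  c=𝟙ᵀq=51.346210  D=ac−b²=5.592926
λ₁=(c·0.109−b)/D = (51.346210·0.109−4.810920)/5.592926 = 0.140502
λ₂=(a−b·0.109)/D = (0.559688−4.810920·0.109)/5.592926 = 0.006311
w* = 0.140502·p + 0.006311·q:
  w_0 = 0.140502·2.7774 + 0.006311·18.6431 = 0.5079  (Alcoa)
  w_1 = 0.140502·1.3678 + 0.006311·17.2227 = 0.3009  (Qualcomm)
  w_2 = 0.140502·0.6657 + 0.006311·15.4804 = 0.1912  (Xerox)
Σw_i=1.0000  μᵀw=0.1090
σ²=wᵀΣw=λ₁·μ_p+λ₂ = 0.140502·0.109 + 0.006311 = 0.021626 ≈ 0.0216


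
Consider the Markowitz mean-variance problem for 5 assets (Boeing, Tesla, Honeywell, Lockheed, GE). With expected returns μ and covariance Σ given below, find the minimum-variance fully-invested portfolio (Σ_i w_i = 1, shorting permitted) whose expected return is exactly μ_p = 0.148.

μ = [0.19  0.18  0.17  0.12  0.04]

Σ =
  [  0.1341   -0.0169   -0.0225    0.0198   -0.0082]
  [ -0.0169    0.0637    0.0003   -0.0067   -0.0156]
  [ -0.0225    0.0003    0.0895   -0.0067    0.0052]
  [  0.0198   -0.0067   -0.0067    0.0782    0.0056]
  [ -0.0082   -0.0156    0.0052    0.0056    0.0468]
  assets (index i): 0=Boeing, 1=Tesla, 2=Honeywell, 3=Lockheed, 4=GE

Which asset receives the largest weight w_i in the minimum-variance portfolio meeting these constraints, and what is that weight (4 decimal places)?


p=Σ⁻¹μ = [2.2737  4.0959  2.4323  1.3617  2.1852]
q=Σ⁻¹𝟙 = [13.4796  27.7340  13.5197  10.7476  30.1858]
a=μᵀp=1.833562  b=𝟙ᵀp=12.348751  c=𝟙ᵀq=95.666763  D=ac−b²=22.919319
λ₁=(c·0.148−b)/D = (95.666763·0.148−12.348751)/22.919319 = 0.078970
λ₂=(a−b·0.148)/D = (1.833562−12.348751·0.148)/22.919319 = 0.000259
w* = 0.078970·p + 0.000259·q:
  w_0 = 0.078970·2.2737 + 0.000259·13.4796 = 0.1831  (Boeing)
  w_1 = 0.078970·4.0959 + 0.000259·27.7340 = 0.3306  (Tesla)
  w_2 = 0.078970·2.4323 + 0.000259·13.5197 = 0.1956  (Honeywell)
  w_3 = 0.078970·1.3617 + 0.000259·10.7476 = 0.1103  (Lockheed)
  w_4 = 0.078970·2.1852 + 0.000259·30.1858 = 0.1804  (GE)
Σw_i=1.0000  μᵀw=0.1480
σ²=wᵀΣw=λ₁·μ_p+λ₂ = 0.078970·0.148 + 0.000259 = 0.011947 ≈ 0.0119

Tesla (0.3306)


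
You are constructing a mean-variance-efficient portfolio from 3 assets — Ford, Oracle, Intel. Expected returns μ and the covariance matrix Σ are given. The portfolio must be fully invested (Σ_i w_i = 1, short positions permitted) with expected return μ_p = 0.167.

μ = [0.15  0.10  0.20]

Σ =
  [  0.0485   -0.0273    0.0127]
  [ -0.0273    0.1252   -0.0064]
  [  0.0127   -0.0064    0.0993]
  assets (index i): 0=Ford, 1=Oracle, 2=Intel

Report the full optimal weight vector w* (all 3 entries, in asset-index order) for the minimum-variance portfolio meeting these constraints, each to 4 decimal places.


g=Σ⁻¹μ = [3.5965  1.6679  1.6616]
h=Σ⁻¹𝟙 = [26.6142  14.1780  7.5805]
a=μᵀg=1.038589  b=𝟙ᵀg=6.926012  c=𝟙ᵀh=48.372581  D=ac−b²=2.269571
λ₁=(c·0.167−b)/D = (48.372581·0.167−6.926012)/2.269571 = 0.507677
λ₂=(a−b·0.167)/D = (1.038589−6.926012·0.167)/2.269571 = -0.052017
w* = 0.507677·g + -0.052017·h:
  w_0 = 0.507677·3.5965 + -0.052017·26.6142 = 0.4415  (Ford)
  w_1 = 0.507677·1.6679 + -0.052017·14.1780 = 0.1093  (Oracle)
  w_2 = 0.507677·1.6616 + -0.052017·7.5805 = 0.4493  (Intel)
Σw_i=1.0000  μᵀw=0.1670
σ²=wᵀΣw=λ₁·μ_p+λ₂ = 0.507677·0.167 + -0.052017 = 0.032765 ≈ 0.0328

0.4415  0.1093  0.4493


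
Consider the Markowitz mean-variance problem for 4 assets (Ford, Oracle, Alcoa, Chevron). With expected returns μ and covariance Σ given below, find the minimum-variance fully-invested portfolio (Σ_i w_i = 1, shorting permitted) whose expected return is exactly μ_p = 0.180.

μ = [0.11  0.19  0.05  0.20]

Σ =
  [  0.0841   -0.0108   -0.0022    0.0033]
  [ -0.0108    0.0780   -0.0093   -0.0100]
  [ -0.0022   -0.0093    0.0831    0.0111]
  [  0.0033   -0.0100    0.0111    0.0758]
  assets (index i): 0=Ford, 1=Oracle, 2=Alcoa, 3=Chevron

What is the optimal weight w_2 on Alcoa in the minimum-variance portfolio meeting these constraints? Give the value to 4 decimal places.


g=Σ⁻¹μ = [1.6087  3.1012  0.6055  2.8890]
h=Σ⁻¹𝟙 = [14.0131  17.9497  12.6642  13.0961]
a=μᵀg=1.374250  b=𝟙ᵀg=8.204312  c=𝟙ᵀh=57.723090  D=ac−b²=12.015217
λ₁=(c·0.180−b)/D = (57.723090·0.180−8.204312)/12.015217 = 0.181923
λ₂=(a−b·0.180)/D = (1.374250−8.204312·0.180)/12.015217 = -0.008533
w* = 0.181923·g + -0.008533·h:
  w_0 = 0.181923·1.6087 + -0.008533·14.0131 = 0.1731  (Ford)
  w_1 = 0.181923·3.1012 + -0.008533·17.9497 = 0.4110  (Oracle)
  w_2 = 0.181923·0.6055 + -0.008533·12.6642 = 0.0021  (Alcoa)
  w_3 = 0.181923·2.8890 + -0.008533·13.0961 = 0.4138  (Chevron)
Σw_i=1.0000  μᵀw=0.1800
σ²=wᵀΣw=λ₁·μ_p+λ₂ = 0.181923·0.180 + -0.008533 = 0.024213 ≈ 0.0242

0.0021


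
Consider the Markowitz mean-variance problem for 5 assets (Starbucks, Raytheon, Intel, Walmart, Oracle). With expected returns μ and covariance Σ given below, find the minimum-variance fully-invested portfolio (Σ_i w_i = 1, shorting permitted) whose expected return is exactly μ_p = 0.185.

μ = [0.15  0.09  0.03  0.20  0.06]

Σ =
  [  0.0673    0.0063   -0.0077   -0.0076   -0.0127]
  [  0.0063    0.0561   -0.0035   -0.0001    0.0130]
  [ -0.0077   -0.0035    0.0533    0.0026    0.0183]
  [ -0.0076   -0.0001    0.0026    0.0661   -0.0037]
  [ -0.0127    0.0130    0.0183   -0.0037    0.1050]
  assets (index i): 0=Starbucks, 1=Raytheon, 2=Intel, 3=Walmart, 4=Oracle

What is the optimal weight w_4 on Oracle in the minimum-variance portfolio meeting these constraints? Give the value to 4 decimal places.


x=Σ⁻¹μ = [2.7131  1.1652  0.6036  3.3587  0.7685]
y=Σ⁻¹𝟙 = [18.8960  15.2703  19.2049  16.9702  7.1696]
a=μᵀx=1.247791  b=𝟙ᵀx=8.609096  c=𝟙ᵀy=77.511000  D=ac−b²=22.601020
λ₁=(c·0.185−b)/D = (77.511000·0.185−8.609096)/22.601020 = 0.253548
λ₂=(a−b·0.185)/D = (1.247791−8.609096·0.185)/22.601020 = -0.015260
w* = 0.253548·x + -0.015260·y:
  w_0 = 0.253548·2.7131 + -0.015260·18.8960 = 0.3996  (Starbucks)
  w_1 = 0.253548·1.1652 + -0.015260·15.2703 = 0.0624  (Raytheon)
  w_2 = 0.253548·0.6036 + -0.015260·19.2049 = -0.1400  (Intel)
  w_3 = 0.253548·3.3587 + -0.015260·16.9702 = 0.5926  (Walmart)
  w_4 = 0.253548·0.7685 + -0.015260·7.1696 = 0.0854  (Oracle)
Σw_i=1.0000  μᵀw=0.1850
σ²=wᵀΣw=λ₁·μ_p+λ₂ = 0.253548·0.185 + -0.015260 = 0.031646 ≈ 0.0316

0.0854


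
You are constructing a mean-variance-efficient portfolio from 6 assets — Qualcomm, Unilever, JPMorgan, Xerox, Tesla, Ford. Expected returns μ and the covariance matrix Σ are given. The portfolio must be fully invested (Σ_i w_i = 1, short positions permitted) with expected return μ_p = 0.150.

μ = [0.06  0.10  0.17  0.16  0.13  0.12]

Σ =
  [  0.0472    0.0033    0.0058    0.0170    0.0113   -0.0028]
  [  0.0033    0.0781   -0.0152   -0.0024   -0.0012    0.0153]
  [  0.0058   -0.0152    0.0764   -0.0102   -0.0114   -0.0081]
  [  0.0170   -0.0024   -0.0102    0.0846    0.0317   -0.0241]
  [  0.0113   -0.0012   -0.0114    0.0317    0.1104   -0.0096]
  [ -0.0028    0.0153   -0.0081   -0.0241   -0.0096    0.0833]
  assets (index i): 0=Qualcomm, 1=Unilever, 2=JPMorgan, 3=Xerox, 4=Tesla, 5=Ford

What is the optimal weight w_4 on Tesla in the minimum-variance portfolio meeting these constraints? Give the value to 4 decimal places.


p=Σ⁻¹μ = [-0.3186  1.5766  3.3226  2.6976  1.0009  2.3592]
q=Σ⁻¹𝟙 = [11.9599  13.3730  19.6210  14.1806  7.3955  16.8134]
a=μᵀp=1.548235  b=𝟙ᵀp=10.638384  c=𝟙ᵀq=83.343407  D=ac−b²=15.859959
λ₁=(c·0.150−b)/D = (83.343407·0.150−10.638384)/15.859959 = 0.117474
λ₂=(a−b·0.150)/D = (1.548235−10.638384·0.150)/15.859959 = -0.002996
w* = 0.117474·p + -0.002996·q:
  w_0 = 0.117474·-0.3186 + -0.002996·11.9599 = -0.0733  (Qualcomm)
  w_1 = 0.117474·1.5766 + -0.002996·13.3730 = 0.1451  (Unilever)
  w_2 = 0.117474·3.3226 + -0.002996·19.6210 = 0.3315  (JPMorgan)
  w_3 = 0.117474·2.6976 + -0.002996·14.1806 = 0.2744  (Xerox)
  w_4 = 0.117474·1.0009 + -0.002996·7.3955 = 0.0954  (Tesla)
  w_5 = 0.117474·2.3592 + -0.002996·16.8134 = 0.2268  (Ford)
Σw_i=1.0000  μᵀw=0.1500
σ²=wᵀΣw=λ₁·μ_p+λ₂ = 0.117474·0.150 + -0.002996 = 0.014625 ≈ 0.0146

0.0954


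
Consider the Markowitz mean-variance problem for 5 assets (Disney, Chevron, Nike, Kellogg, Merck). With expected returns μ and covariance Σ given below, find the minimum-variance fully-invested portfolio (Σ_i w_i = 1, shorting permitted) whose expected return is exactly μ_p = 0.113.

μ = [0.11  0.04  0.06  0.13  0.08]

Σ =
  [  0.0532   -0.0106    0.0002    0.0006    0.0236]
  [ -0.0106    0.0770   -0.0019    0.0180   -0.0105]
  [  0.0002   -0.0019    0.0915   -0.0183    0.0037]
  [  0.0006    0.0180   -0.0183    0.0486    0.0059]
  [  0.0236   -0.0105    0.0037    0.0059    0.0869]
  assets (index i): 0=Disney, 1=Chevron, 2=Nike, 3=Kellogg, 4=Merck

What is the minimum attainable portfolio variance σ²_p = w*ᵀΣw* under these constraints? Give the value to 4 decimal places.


0.0182

u=Σ⁻¹μ = [1.9950  0.1276  1.2610  3.0617  0.1327]
v=Σ⁻¹𝟙 = [18.2262  11.7774  15.0846  20.9509  5.9160]
a=μᵀu=0.708849  b=𝟙ᵀu=6.577962  c=𝟙ᵀv=71.955209  D=ac−b²=7.735785
λ₁=(c·0.113−b)/D = (71.955209·0.113−6.577962)/7.735785 = 0.200752
λ₂=(a−b·0.113)/D = (0.708849−6.577962·0.113)/7.735785 = -0.004455
w* = 0.200752·u + -0.004455·v:
  w_0 = 0.200752·1.9950 + -0.004455·18.2262 = 0.3193  (Disney)
  w_1 = 0.200752·0.1276 + -0.004455·11.7774 = -0.0269  (Chevron)
  w_2 = 0.200752·1.2610 + -0.004455·15.0846 = 0.1860  (Nike)
  w_3 = 0.200752·3.0617 + -0.004455·20.9509 = 0.5213  (Kellogg)
  w_4 = 0.200752·0.1327 + -0.004455·5.9160 = 0.0003  (Merck)
Σw_i=1.0000  μᵀw=0.1130
σ²=wᵀΣw=λ₁·μ_p+λ₂ = 0.200752·0.113 + -0.004455 = 0.018230 ≈ 0.0182


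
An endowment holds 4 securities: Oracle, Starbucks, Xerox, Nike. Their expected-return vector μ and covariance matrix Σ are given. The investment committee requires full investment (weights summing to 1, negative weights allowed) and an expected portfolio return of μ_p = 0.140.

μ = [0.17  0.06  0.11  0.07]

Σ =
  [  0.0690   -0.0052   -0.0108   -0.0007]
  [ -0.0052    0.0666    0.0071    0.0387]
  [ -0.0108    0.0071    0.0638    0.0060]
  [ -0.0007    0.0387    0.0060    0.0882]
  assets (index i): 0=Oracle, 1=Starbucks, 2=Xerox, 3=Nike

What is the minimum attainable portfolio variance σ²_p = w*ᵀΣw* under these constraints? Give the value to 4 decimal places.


0.0260

g=Σ⁻¹μ = [2.8469  0.6823  2.0949  0.3743]
h=Σ⁻¹𝟙 = [18.0710  11.5663  16.9518  5.2531]
a=μᵀg=0.781556  b=𝟙ᵀg=5.998476  c=𝟙ᵀh=51.842296  D=ac−b²=4.535925
λ₁=(c·0.140−b)/D = (51.842296·0.140−5.998476)/4.535925 = 0.277660
λ₂=(a−b·0.140)/D = (0.781556−5.998476·0.140)/4.535925 = -0.012838
w* = 0.277660·g + -0.012838·h:
  w_0 = 0.277660·2.8469 + -0.012838·18.0710 = 0.5585  (Oracle)
  w_1 = 0.277660·0.6823 + -0.012838·11.5663 = 0.0410  (Starbucks)
  w_2 = 0.277660·2.0949 + -0.012838·16.9518 = 0.3641  (Xerox)
  w_3 = 0.277660·0.3743 + -0.012838·5.2531 = 0.0365  (Nike)
Σw_i=1.0000  μᵀw=0.1400
σ²=wᵀΣw=λ₁·μ_p+λ₂ = 0.277660·0.140 + -0.012838 = 0.026035 ≈ 0.0260


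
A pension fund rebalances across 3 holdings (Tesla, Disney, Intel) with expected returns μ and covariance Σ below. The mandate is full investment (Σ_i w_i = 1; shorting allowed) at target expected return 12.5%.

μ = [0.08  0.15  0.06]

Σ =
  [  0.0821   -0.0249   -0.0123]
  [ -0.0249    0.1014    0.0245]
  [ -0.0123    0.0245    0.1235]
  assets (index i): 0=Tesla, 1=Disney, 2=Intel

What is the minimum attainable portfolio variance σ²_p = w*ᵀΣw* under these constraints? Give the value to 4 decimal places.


p=Σ⁻¹μ = [1.5612  1.7937  0.2855]
q=Σ⁻¹𝟙 = [17.0006  12.2587  7.3585]
a=μᵀp=0.411077  b=𝟙ᵀp=3.640364  c=𝟙ᵀq=36.617786  D=ac−b²=1.800487
λ₁=(c·0.125−b)/D = (36.617786·0.125−3.640364)/1.800487 = 0.520337
λ₂=(a−b·0.125)/D = (0.411077−3.640364·0.125)/1.800487 = -0.024420
w* = 0.520337·p + -0.024420·q:
  w_0 = 0.520337·1.5612 + -0.024420·17.0006 = 0.3972  (Tesla)
  w_1 = 0.520337·1.7937 + -0.024420·12.2587 = 0.6340  (Disney)
  w_2 = 0.520337·0.2855 + -0.024420·7.3585 = -0.0311  (Intel)
Σw_i=1.0000  μᵀw=0.1250
σ²=wᵀΣw=λ₁·μ_p+λ₂ = 0.520337·0.125 + -0.024420 = 0.040622 ≈ 0.0406

0.0406


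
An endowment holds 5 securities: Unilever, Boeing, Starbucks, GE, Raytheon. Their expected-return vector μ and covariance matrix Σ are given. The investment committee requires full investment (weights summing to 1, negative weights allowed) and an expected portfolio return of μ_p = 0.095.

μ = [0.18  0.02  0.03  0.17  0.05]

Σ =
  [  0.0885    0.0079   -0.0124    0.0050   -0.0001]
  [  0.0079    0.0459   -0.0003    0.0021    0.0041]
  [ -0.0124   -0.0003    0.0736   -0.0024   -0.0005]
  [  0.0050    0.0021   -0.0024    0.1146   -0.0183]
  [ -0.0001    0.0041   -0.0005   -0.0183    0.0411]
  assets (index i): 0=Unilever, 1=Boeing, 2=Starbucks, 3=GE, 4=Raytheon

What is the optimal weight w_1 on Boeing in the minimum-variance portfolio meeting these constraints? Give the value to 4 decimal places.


0.1024

u=Σ⁻¹μ = [2.0694  -0.1751  0.8259  1.7366  2.0223]
v=Σ⁻¹𝟙 = [11.3756  16.7936  16.1844  12.8265  28.5913]
a=μᵀu=0.790105  b=𝟙ᵀu=6.479091  c=𝟙ᵀv=85.771496  D=ac−b²=25.789856
λ₁=(c·0.095−b)/D = (85.771496·0.095−6.479091)/25.789856 = 0.064723
λ₂=(a−b·0.095)/D = (0.790105−6.479091·0.095)/25.789856 = 0.006770
w* = 0.064723·u + 0.006770·v:
  w_0 = 0.064723·2.0694 + 0.006770·11.3756 = 0.2110  (Unilever)
  w_1 = 0.064723·-0.1751 + 0.006770·16.7936 = 0.1024  (Boeing)
  w_2 = 0.064723·0.8259 + 0.006770·16.1844 = 0.1630  (Starbucks)
  w_3 = 0.064723·1.7366 + 0.006770·12.8265 = 0.1992  (GE)
  w_4 = 0.064723·2.0223 + 0.006770·28.5913 = 0.3244  (Raytheon)
Σw_i=1.0000  μᵀw=0.0950
σ²=wᵀΣw=λ₁·μ_p+λ₂ = 0.064723·0.095 + 0.006770 = 0.012918 ≈ 0.0129


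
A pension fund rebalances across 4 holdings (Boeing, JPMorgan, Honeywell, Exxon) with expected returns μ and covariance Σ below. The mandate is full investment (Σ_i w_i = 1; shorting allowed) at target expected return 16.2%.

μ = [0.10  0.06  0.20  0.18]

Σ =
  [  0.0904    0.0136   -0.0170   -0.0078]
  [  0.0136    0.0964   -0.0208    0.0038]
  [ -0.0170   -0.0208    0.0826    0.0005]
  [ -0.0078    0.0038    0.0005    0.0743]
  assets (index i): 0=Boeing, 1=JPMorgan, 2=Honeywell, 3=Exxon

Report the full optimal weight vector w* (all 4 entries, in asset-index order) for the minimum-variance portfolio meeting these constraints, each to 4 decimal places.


0.2030  0.0790  0.3857  0.3323

x=Σ⁻¹μ = [1.7504  0.9223  2.9984  2.5390]
y=Σ⁻¹𝟙 = [13.8783  11.7016  17.8236  14.1975]
a=μᵀx=1.287090  b=𝟙ᵀx=8.210185  c=𝟙ᵀy=57.600951  D=ac−b²=6.730493
λ₁=(c·0.162−b)/D = (57.600951·0.162−8.210185)/6.730493 = 0.166580
λ₂=(a−b·0.162)/D = (1.287090−8.210185·0.162)/6.730493 = -0.006383
w* = 0.166580·x + -0.006383·y:
  w_0 = 0.166580·1.7504 + -0.006383·13.8783 = 0.2030  (Boeing)
  w_1 = 0.166580·0.9223 + -0.006383·11.7016 = 0.0790  (JPMorgan)
  w_2 = 0.166580·2.9984 + -0.006383·17.8236 = 0.3857  (Honeywell)
  w_3 = 0.166580·2.5390 + -0.006383·14.1975 = 0.3323  (Exxon)
Σw_i=1.0000  μᵀw=0.1620
σ²=wᵀΣw=λ₁·μ_p+λ₂ = 0.166580·0.162 + -0.006383 = 0.020603 ≈ 0.0206


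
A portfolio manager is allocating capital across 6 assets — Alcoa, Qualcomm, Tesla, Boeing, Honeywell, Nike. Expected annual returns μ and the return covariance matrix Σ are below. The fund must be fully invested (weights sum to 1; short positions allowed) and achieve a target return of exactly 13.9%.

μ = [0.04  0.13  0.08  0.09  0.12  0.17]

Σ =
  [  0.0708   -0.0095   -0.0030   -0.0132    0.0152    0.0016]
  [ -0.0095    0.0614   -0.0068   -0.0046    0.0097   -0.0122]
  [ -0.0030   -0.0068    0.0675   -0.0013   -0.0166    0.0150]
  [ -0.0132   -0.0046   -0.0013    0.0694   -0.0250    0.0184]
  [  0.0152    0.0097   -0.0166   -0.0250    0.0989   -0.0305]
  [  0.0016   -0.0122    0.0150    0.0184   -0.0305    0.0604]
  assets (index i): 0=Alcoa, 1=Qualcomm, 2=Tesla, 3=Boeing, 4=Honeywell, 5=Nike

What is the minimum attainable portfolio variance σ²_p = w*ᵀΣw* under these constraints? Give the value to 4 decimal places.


x=Σ⁻¹μ = [0.6306  2.8342  1.3122  1.5486  2.6574  3.9146]
y=Σ⁻¹𝟙 = [17.4005  23.4470  18.8855  21.5695  19.7933  19.5653]
a=μᵀx=1.622382  b=𝟙ᵀx=12.897535  c=𝟙ᵀy=120.661214  D=ac−b²=29.412189
λ₁=(c·0.139−b)/D = (120.661214·0.139−12.897535)/29.412189 = 0.131727
λ₂=(a−b·0.139)/D = (1.622382−12.897535·0.139)/29.412189 = -0.005793
w* = 0.131727·x + -0.005793·y:
  w_0 = 0.131727·0.6306 + -0.005793·17.4005 = -0.0177  (Alcoa)
  w_1 = 0.131727·2.8342 + -0.005793·23.4470 = 0.2375  (Qualcomm)
  w_2 = 0.131727·1.3122 + -0.005793·18.8855 = 0.0634  (Tesla)
  w_3 = 0.131727·1.5486 + -0.005793·21.5695 = 0.0790  (Boeing)
  w_4 = 0.131727·2.6574 + -0.005793·19.7933 = 0.2354  (Honeywell)
  w_5 = 0.131727·3.9146 + -0.005793·19.5653 = 0.4023  (Nike)
Σw_i=1.0000  μᵀw=0.1390
σ²=wᵀΣw=λ₁·μ_p+λ₂ = 0.131727·0.139 + -0.005793 = 0.012517 ≈ 0.0125

0.0125


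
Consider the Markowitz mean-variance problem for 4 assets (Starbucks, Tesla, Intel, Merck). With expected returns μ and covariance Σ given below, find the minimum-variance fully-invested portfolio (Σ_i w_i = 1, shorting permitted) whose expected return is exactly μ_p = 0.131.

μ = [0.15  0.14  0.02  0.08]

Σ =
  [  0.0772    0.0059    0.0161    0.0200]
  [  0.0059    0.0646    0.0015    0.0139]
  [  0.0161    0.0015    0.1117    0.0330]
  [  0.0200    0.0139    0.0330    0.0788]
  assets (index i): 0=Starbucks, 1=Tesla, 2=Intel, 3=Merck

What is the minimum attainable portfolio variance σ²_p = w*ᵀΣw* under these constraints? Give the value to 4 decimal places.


0.0322

g=Σ⁻¹μ = [1.7547  1.9454  -0.1905  0.3065]
h=Σ⁻¹𝟙 = [9.2882  13.3005  5.7922  5.5611]
a=μᵀg=0.556265  b=𝟙ᵀg=3.816034  c=𝟙ᵀh=33.942045  D=ac−b²=4.318652
λ₁=(c·0.131−b)/D = (33.942045·0.131−3.816034)/4.318652 = 0.145965
λ₂=(a−b·0.131)/D = (0.556265−3.816034·0.131)/4.318652 = 0.013051
w* = 0.145965·g + 0.013051·h:
  w_0 = 0.145965·1.7547 + 0.013051·9.2882 = 0.3773  (Starbucks)
  w_1 = 0.145965·1.9454 + 0.013051·13.3005 = 0.4576  (Tesla)
  w_2 = 0.145965·-0.1905 + 0.013051·5.7922 = 0.0478  (Intel)
  w_3 = 0.145965·0.3065 + 0.013051·5.5611 = 0.1173  (Merck)
Σw_i=1.0000  μᵀw=0.1310
σ²=wᵀΣw=λ₁·μ_p+λ₂ = 0.145965·0.131 + 0.013051 = 0.032173 ≈ 0.0322


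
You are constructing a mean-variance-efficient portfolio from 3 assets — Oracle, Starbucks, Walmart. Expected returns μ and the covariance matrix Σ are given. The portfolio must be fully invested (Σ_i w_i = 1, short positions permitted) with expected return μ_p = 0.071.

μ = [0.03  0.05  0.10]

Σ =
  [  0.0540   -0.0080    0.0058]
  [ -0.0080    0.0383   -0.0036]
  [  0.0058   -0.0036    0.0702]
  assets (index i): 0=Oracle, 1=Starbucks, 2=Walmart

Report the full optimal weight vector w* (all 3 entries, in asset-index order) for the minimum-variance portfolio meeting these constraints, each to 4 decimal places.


p=Σ⁻¹μ = [0.6327  1.5742  1.4530]
q=Σ⁻¹𝟙 = [21.7424  31.9754  14.0884]
a=μᵀp=0.242988  b=𝟙ᵀp=3.659882  c=𝟙ᵀq=67.806205  D=ac−b²=3.081329
λ₁=(c·0.071−b)/D = (67.806205·0.071−3.659882)/3.081329 = 0.374630
λ₂=(a−b·0.071)/D = (0.242988−3.659882·0.071)/3.081329 = -0.005473
w* = 0.374630·p + -0.005473·q:
  w_0 = 0.374630·0.6327 + -0.005473·21.7424 = 0.1180  (Oracle)
  w_1 = 0.374630·1.5742 + -0.005473·31.9754 = 0.4147  (Starbucks)
  w_2 = 0.374630·1.4530 + -0.005473·14.0884 = 0.4672  (Walmart)
Σw_i=1.0000  μᵀw=0.0710
σ²=wᵀΣw=λ₁·μ_p+λ₂ = 0.374630·0.071 + -0.005473 = 0.021126 ≈ 0.0211

0.1180  0.4147  0.4672


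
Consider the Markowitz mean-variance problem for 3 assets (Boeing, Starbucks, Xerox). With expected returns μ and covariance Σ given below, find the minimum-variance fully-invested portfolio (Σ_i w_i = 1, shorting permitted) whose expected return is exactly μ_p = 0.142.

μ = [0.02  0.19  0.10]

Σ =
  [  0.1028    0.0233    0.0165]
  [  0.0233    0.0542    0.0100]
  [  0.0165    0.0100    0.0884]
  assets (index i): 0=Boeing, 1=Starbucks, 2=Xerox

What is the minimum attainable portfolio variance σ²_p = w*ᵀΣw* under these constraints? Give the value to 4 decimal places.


p=Σ⁻¹μ = [-0.7778  3.6813  0.8600]
q=Σ⁻¹𝟙 = [4.9982  14.6932  8.7172]
a=μᵀp=0.769879  b=𝟙ᵀp=3.763384  c=𝟙ᵀq=28.408552  D=ac−b²=7.708100
λ₁=(c·0.142−b)/D = (28.408552·0.142−3.763384)/7.708100 = 0.035110
λ₂=(a−b·0.142)/D = (0.769879−3.763384·0.142)/7.708100 = 0.030550
w* = 0.035110·p + 0.030550·q:
  w_0 = 0.035110·-0.7778 + 0.030550·4.9982 = 0.1254  (Boeing)
  w_1 = 0.035110·3.6813 + 0.030550·14.6932 = 0.5781  (Starbucks)
  w_2 = 0.035110·0.8600 + 0.030550·8.7172 = 0.2965  (Xerox)
Σw_i=1.0000  μᵀw=0.1420
σ²=wᵀΣw=λ₁·μ_p+λ₂ = 0.035110·0.142 + 0.030550 = 0.035535 ≈ 0.0355

0.0355


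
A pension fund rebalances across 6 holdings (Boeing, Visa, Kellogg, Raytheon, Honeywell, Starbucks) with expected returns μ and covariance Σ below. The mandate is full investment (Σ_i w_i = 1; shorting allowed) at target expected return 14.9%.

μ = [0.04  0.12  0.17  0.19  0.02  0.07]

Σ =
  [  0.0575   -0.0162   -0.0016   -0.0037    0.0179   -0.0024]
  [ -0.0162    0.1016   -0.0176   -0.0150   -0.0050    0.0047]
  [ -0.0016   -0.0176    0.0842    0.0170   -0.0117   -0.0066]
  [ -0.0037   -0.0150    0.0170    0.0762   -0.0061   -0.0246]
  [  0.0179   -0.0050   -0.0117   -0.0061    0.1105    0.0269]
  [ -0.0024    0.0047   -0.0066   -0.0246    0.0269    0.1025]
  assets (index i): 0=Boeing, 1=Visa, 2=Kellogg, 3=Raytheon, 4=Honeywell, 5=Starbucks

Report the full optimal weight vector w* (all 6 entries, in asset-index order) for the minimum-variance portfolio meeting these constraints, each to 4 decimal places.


u=Σ⁻¹μ = [1.6047  2.1665  2.0123  3.0255  0.0423  1.4657]
v=Σ⁻¹𝟙 = [23.1458  18.4919  14.0440  19.5896  5.3843  13.6429]
a=μᵀu=1.344548  b=𝟙ᵀu=10.317069  c=𝟙ᵀv=94.298634  D=ac−b²=20.347098
λ₁=(c·0.149−b)/D = (94.298634·0.149−10.317069)/20.347098 = 0.183487
λ₂=(a−b·0.149)/D = (1.344548−10.317069·0.149)/20.347098 = -0.009470
w* = 0.183487·u + -0.009470·v:
  w_0 = 0.183487·1.6047 + -0.009470·23.1458 = 0.0752  (Boeing)
  w_1 = 0.183487·2.1665 + -0.009470·18.4919 = 0.2224  (Visa)
  w_2 = 0.183487·2.0123 + -0.009470·14.0440 = 0.2362  (Kellogg)
  w_3 = 0.183487·3.0255 + -0.009470·19.5896 = 0.3696  (Raytheon)
  w_4 = 0.183487·0.0423 + -0.009470·5.3843 = -0.0432  (Honeywell)
  w_5 = 0.183487·1.4657 + -0.009470·13.6429 = 0.1397  (Starbucks)
Σw_i=1.0000  μᵀw=0.1490
σ²=wᵀΣw=λ₁·μ_p+λ₂ = 0.183487·0.149 + -0.009470 = 0.017869 ≈ 0.0179

0.0752  0.2224  0.2362  0.3696  -0.0432  0.1397


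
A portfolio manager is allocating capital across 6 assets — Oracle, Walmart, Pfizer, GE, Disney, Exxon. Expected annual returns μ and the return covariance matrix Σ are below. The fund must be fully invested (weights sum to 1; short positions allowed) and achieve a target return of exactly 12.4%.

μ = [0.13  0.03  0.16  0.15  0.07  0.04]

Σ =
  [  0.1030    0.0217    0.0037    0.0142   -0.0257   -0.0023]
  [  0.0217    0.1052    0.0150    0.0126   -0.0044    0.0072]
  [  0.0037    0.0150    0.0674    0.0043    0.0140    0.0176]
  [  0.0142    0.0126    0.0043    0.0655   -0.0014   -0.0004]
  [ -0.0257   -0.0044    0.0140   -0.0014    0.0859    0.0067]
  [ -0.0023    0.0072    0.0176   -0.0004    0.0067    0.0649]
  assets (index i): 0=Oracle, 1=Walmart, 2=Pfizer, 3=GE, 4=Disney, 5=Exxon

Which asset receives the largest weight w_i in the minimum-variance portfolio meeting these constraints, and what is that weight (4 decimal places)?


GE (0.2820)

x=Σ⁻¹μ = [1.2234  -0.4742  2.0914  1.9972  0.8429  0.0704]
y=Σ⁻¹𝟙 = [10.3809  4.7073  6.5308  12.0383  13.1688  12.1976]
a=μᵀx=0.840839  b=𝟙ᵀx=5.751139  c=𝟙ᵀy=59.023804  D=ac−b²=16.553927
λ₁=(c·0.124−b)/D = (59.023804·0.124−5.751139)/16.553927 = 0.094709
λ₂=(a−b·0.124)/D = (0.840839−5.751139·0.124)/16.553927 = 0.007714
w* = 0.094709·x + 0.007714·y:
  w_0 = 0.094709·1.2234 + 0.007714·10.3809 = 0.1960  (Oracle)
  w_1 = 0.094709·-0.4742 + 0.007714·4.7073 = -0.0086  (Walmart)
  w_2 = 0.094709·2.0914 + 0.007714·6.5308 = 0.2485  (Pfizer)
  w_3 = 0.094709·1.9972 + 0.007714·12.0383 = 0.2820  (GE)
  w_4 = 0.094709·0.8429 + 0.007714·13.1688 = 0.1814  (Disney)
  w_5 = 0.094709·0.0704 + 0.007714·12.1976 = 0.1008  (Exxon)
Σw_i=1.0000  μᵀw=0.1240
σ²=wᵀΣw=λ₁·μ_p+λ₂ = 0.094709·0.124 + 0.007714 = 0.019458 ≈ 0.0195


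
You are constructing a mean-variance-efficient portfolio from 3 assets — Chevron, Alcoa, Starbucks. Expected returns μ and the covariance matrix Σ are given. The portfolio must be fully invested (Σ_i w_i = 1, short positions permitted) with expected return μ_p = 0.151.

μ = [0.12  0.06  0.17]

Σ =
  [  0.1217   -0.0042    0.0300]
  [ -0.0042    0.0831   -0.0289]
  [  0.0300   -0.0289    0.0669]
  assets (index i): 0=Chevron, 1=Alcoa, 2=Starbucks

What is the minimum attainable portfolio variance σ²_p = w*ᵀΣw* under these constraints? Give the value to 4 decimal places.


u=Σ⁻¹μ = [0.2540  1.8581  3.2299]
v=Σ⁻¹𝟙 = [3.4895  19.8458  21.9560]
a=μᵀu=0.691049  b=𝟙ᵀu=5.342012  c=𝟙ᵀv=45.291316  D=ac−b²=2.761428
λ₁=(c·0.151−b)/D = (45.291316·0.151−5.342012)/2.761428 = 0.542102
λ₂=(a−b·0.151)/D = (0.691049−5.342012·0.151)/2.761428 = -0.041861
w* = 0.542102·u + -0.041861·v:
  w_0 = 0.542102·0.2540 + -0.041861·3.4895 = -0.0084  (Chevron)
  w_1 = 0.542102·1.8581 + -0.041861·19.8458 = 0.1765  (Alcoa)
  w_2 = 0.542102·3.2299 + -0.041861·21.9560 = 0.8319  (Starbucks)
Σw_i=1.0000  μᵀw=0.1510
σ²=wᵀΣw=λ₁·μ_p+λ₂ = 0.542102·0.151 + -0.041861 = 0.039997 ≈ 0.0400

0.0400


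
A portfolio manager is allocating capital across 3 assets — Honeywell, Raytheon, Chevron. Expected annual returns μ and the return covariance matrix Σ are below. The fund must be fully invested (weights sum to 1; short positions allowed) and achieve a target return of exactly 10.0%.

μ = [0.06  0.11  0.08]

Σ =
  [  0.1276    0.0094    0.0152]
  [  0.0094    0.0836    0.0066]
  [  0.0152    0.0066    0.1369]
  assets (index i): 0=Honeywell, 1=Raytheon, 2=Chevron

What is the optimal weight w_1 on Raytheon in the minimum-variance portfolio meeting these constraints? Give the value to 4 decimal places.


p=Σ⁻¹μ = [0.3205  1.2411  0.4889]
q=Σ⁻¹𝟙 = [6.3188  10.7709  6.0838]
a=μᵀp=0.194874  b=𝟙ᵀp=2.050632  c=𝟙ᵀq=23.173502  D=ac−b²=0.310824
λ₁=(c·0.100−b)/D = (23.173502·0.100−2.050632)/0.310824 = 0.858101
λ₂=(a−b·0.100)/D = (0.194874−2.050632·0.100)/0.310824 = -0.032781
w* = 0.858101·p + -0.032781·q:
  w_0 = 0.858101·0.3205 + -0.032781·6.3188 = 0.0679  (Honeywell)
  w_1 = 0.858101·1.2411 + -0.032781·10.7709 = 0.7119  (Raytheon)
  w_2 = 0.858101·0.4889 + -0.032781·6.0838 = 0.2201  (Chevron)
Σw_i=1.0000  μᵀw=0.1000
σ²=wᵀΣw=λ₁·μ_p+λ₂ = 0.858101·0.100 + -0.032781 = 0.053029 ≈ 0.0530

0.7119


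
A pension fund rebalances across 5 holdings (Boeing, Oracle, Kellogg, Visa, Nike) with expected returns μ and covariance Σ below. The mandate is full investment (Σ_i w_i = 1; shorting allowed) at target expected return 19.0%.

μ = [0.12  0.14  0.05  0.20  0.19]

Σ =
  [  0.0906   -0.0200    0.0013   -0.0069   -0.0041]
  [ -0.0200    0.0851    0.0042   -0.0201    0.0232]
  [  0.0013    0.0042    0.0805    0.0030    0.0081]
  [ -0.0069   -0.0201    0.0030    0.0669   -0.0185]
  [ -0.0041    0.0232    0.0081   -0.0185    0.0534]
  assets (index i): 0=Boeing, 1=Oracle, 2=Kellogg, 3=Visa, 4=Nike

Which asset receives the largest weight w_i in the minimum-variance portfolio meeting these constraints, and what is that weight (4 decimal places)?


u=Σ⁻¹μ = [2.4134  2.1866  -0.1896  5.1806  4.6169]
v=Σ⁻¹𝟙 = [17.4912  16.0673  8.1554  27.0857  21.2356]
a=μᵀu=2.499602  b=𝟙ᵀu=14.208035  c=𝟙ᵀv=90.035208  D=ac−b²=23.183886
λ₁=(c·0.190−b)/D = (90.035208·0.190−14.208035)/23.183886 = 0.125029
λ₂=(a−b·0.190)/D = (2.499602−14.208035·0.190)/23.183886 = -0.008623
w* = 0.125029·u + -0.008623·v:
  w_0 = 0.125029·2.4134 + -0.008623·17.4912 = 0.1509  (Boeing)
  w_1 = 0.125029·2.1866 + -0.008623·16.0673 = 0.1348  (Oracle)
  w_2 = 0.125029·-0.1896 + -0.008623·8.1554 = -0.0940  (Kellogg)
  w_3 = 0.125029·5.1806 + -0.008623·27.0857 = 0.4142  (Visa)
  w_4 = 0.125029·4.6169 + -0.008623·21.2356 = 0.3941  (Nike)
Σw_i=1.0000  μᵀw=0.1900
σ²=wᵀΣw=λ₁·μ_p+λ₂ = 0.125029·0.190 + -0.008623 = 0.015132 ≈ 0.0151

Visa (0.4142)


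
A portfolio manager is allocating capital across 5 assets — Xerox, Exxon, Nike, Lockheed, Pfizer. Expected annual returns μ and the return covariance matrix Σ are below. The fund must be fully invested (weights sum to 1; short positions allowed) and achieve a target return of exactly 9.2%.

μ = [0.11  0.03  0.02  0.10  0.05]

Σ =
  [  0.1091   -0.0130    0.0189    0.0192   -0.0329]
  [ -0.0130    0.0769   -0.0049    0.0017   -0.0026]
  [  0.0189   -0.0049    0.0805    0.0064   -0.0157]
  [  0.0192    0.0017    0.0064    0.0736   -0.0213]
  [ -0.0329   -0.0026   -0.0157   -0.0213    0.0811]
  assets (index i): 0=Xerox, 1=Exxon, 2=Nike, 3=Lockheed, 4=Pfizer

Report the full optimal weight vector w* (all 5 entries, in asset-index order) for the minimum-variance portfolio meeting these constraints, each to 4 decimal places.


g=Σ⁻¹μ = [1.2707  0.6373  0.1794  1.4507  1.5682]
h=Σ⁻¹𝟙 = [13.5726  16.6890  13.9147  15.7438  25.2002]
a=μᵀg=0.385967  b=𝟙ᵀg=5.106342  c=𝟙ᵀh=85.120323  D=ac−b²=6.778906
λ₁=(c·0.092−b)/D = (85.120323·0.092−5.106342)/6.778906 = 0.401942
λ₂=(a−b·0.092)/D = (0.385967−5.106342·0.092)/6.778906 = -0.012364
w* = 0.401942·g + -0.012364·h:
  w_0 = 0.401942·1.2707 + -0.012364·13.5726 = 0.3429  (Xerox)
  w_1 = 0.401942·0.6373 + -0.012364·16.6890 = 0.0498  (Exxon)
  w_2 = 0.401942·0.1794 + -0.012364·13.9147 = -0.0999  (Nike)
  w_3 = 0.401942·1.4507 + -0.012364·15.7438 = 0.3884  (Lockheed)
  w_4 = 0.401942·1.5682 + -0.012364·25.2002 = 0.3187  (Pfizer)
Σw_i=1.0000  μᵀw=0.0920
σ²=wᵀΣw=λ₁·μ_p+λ₂ = 0.401942·0.092 + -0.012364 = 0.024614 ≈ 0.0246

0.3429  0.0498  -0.0999  0.3884  0.3187


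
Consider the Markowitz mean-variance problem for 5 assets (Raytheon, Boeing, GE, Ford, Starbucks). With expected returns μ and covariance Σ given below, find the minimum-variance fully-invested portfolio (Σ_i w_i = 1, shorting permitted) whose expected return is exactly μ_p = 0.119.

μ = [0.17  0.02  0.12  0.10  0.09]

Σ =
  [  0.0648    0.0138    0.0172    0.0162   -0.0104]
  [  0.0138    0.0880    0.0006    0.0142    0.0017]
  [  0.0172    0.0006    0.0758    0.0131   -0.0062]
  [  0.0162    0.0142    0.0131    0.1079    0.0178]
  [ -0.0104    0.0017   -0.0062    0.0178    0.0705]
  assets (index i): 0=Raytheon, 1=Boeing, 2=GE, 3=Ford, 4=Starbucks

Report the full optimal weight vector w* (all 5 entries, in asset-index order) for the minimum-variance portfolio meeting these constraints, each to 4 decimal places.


0.3481  0.0805  0.2142  0.0364  0.3208

g=Σ⁻¹μ = [2.6241  -0.2487  1.1060  0.1459  1.7301]
h=Σ⁻¹𝟙 = [12.6892  8.6309  11.1998  2.1810  16.2824]
a=μᵀg=0.744131  b=𝟙ᵀg=5.357286  c=𝟙ᵀh=50.983394  D=ac−b²=9.237791
λ₁=(c·0.119−b)/D = (50.983394·0.119−5.357286)/9.237791 = 0.076830
λ₂=(a−b·0.119)/D = (0.744131−5.357286·0.119)/9.237791 = 0.011541
w* = 0.076830·g + 0.011541·h:
  w_0 = 0.076830·2.6241 + 0.011541·12.6892 = 0.3481  (Raytheon)
  w_1 = 0.076830·-0.2487 + 0.011541·8.6309 = 0.0805  (Boeing)
  w_2 = 0.076830·1.1060 + 0.011541·11.1998 = 0.2142  (GE)
  w_3 = 0.076830·0.1459 + 0.011541·2.1810 = 0.0364  (Ford)
  w_4 = 0.076830·1.7301 + 0.011541·16.2824 = 0.3208  (Starbucks)
Σw_i=1.0000  μᵀw=0.1190
σ²=wᵀΣw=λ₁·μ_p+λ₂ = 0.076830·0.119 + 0.011541 = 0.020684 ≈ 0.0207


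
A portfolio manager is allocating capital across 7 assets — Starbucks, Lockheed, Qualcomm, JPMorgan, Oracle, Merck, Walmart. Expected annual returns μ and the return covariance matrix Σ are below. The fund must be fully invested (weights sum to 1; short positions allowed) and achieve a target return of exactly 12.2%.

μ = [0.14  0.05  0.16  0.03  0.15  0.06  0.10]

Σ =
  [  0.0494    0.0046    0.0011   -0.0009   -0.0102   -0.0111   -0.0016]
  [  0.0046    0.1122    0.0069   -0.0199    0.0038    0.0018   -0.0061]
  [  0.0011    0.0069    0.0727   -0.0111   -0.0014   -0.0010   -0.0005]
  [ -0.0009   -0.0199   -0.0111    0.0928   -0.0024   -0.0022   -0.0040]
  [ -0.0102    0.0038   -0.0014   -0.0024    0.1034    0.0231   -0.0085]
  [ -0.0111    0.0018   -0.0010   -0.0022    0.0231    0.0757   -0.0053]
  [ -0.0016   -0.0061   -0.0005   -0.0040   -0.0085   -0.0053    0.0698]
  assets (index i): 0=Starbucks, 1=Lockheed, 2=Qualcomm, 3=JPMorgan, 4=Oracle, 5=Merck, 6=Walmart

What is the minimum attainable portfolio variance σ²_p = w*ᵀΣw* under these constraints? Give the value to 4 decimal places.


u=Σ⁻¹μ = [3.4025  0.3439  2.3073  0.8555  1.7725  0.9303  1.8928]
v=Σ⁻¹𝟙 = [25.5313  10.2963  15.4687  16.5554  10.5233  15.5367  19.3325]
a=μᵀu=1.399352  b=𝟙ᵀu=11.504801  c=𝟙ᵀv=113.244265  D=ac−b²=26.108122
λ₁=(c·0.122−b)/D = (113.244265·0.122−11.504801)/26.108122 = 0.088516
λ₂=(a−b·0.122)/D = (1.399352−11.504801·0.122)/26.108122 = -0.000162
w* = 0.088516·u + -0.000162·v:
  w_0 = 0.088516·3.4025 + -0.000162·25.5313 = 0.2970  (Starbucks)
  w_1 = 0.088516·0.3439 + -0.000162·10.2963 = 0.0288  (Lockheed)
  w_2 = 0.088516·2.3073 + -0.000162·15.4687 = 0.2017  (Qualcomm)
  w_3 = 0.088516·0.8555 + -0.000162·16.5554 = 0.0730  (JPMorgan)
  w_4 = 0.088516·1.7725 + -0.000162·10.5233 = 0.1552  (Oracle)
  w_5 = 0.088516·0.9303 + -0.000162·15.5367 = 0.0798  (Merck)
  w_6 = 0.088516·1.8928 + -0.000162·19.3325 = 0.1644  (Walmart)
Σw_i=1.0000  μᵀw=0.1220
σ²=wᵀΣw=λ₁·μ_p+λ₂ = 0.088516·0.122 + -0.000162 = 0.010637 ≈ 0.0106

0.0106


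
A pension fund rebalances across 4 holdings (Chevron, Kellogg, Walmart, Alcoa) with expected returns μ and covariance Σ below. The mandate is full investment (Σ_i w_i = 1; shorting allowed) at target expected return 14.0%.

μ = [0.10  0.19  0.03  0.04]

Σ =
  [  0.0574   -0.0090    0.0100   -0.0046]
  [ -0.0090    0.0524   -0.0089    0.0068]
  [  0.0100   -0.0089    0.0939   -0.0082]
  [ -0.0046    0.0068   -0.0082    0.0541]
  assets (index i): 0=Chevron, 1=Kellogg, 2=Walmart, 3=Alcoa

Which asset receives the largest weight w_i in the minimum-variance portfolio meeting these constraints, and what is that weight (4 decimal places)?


Kellogg (0.5452)

g=Σ⁻¹μ = [2.3300  4.0454  0.4988  0.5046]
h=Σ⁻¹𝟙 = [20.3027  22.1525  12.2713  19.2861]
a=μᵀg=1.036772  b=𝟙ᵀg=7.378841  c=𝟙ᵀh=74.012719  D=ac−b²=22.287043
λ₁=(c·0.140−b)/D = (74.012719·0.140−7.378841)/22.287043 = 0.133842
λ₂=(a−b·0.140)/D = (1.036772−7.378841·0.140)/22.287043 = 0.000168
w* = 0.133842·g + 0.000168·h:
  w_0 = 0.133842·2.3300 + 0.000168·20.3027 = 0.3153  (Chevron)
  w_1 = 0.133842·4.0454 + 0.000168·22.1525 = 0.5452  (Kellogg)
  w_2 = 0.133842·0.4988 + 0.000168·12.2713 = 0.0688  (Walmart)
  w_3 = 0.133842·0.5046 + 0.000168·19.2861 = 0.0708  (Alcoa)
Σw_i=1.0000  μᵀw=0.1400
σ²=wᵀΣw=λ₁·μ_p+λ₂ = 0.133842·0.140 + 0.000168 = 0.018905 ≈ 0.0189


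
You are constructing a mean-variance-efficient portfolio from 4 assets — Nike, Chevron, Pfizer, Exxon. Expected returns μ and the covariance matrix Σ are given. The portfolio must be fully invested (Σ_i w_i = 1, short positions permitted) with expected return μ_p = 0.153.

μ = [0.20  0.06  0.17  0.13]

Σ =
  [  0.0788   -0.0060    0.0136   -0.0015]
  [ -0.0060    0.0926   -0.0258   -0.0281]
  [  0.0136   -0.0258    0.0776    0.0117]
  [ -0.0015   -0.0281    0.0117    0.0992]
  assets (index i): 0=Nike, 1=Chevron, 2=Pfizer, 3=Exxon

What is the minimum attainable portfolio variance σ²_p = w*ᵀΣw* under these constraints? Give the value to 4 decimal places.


x=Σ⁻¹μ = [2.3397  1.8970  2.1659  1.6277]
y=Σ⁻¹𝟙 = [11.8400  20.1448  15.3754  14.1526]
a=μᵀx=1.161572  b=𝟙ᵀx=8.030342  c=𝟙ᵀy=61.512813  D=ac−b²=6.965168
λ₁=(c·0.153−b)/D = (61.512813·0.153−8.030342)/6.965168 = 0.198289
λ₂=(a−b·0.153)/D = (1.161572−8.030342·0.153)/6.965168 = -0.009629
w* = 0.198289·x + -0.009629·y:
  w_0 = 0.198289·2.3397 + -0.009629·11.8400 = 0.3499  (Nike)
  w_1 = 0.198289·1.8970 + -0.009629·20.1448 = 0.1822  (Chevron)
  w_2 = 0.198289·2.1659 + -0.009629·15.3754 = 0.2814  (Pfizer)
  w_3 = 0.198289·1.6277 + -0.009629·14.1526 = 0.1865  (Exxon)
Σw_i=1.0000  μᵀw=0.1530
σ²=wᵀΣw=λ₁·μ_p+λ₂ = 0.198289·0.153 + -0.009629 = 0.020709 ≈ 0.0207

0.0207


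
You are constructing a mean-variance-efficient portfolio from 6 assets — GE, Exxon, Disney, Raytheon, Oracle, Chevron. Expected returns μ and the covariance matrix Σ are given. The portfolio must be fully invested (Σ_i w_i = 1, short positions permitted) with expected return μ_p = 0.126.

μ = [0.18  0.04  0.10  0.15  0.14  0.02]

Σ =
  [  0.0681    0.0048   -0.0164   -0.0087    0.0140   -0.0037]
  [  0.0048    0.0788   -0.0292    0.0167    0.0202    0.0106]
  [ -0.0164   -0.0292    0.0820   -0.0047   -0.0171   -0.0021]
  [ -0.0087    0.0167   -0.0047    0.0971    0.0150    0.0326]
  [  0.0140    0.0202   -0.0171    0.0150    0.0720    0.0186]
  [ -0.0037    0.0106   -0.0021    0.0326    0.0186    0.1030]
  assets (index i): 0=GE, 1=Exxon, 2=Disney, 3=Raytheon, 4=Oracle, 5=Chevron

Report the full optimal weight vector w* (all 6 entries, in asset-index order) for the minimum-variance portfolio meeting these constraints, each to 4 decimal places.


x=Σ⁻¹μ = [3.0734  0.5179  2.4298  1.7932  1.5461  -0.5459]
y=Σ⁻¹𝟙 = [18.7984  15.9769  23.9797  7.2682  8.5409  5.3860]
a=μᵀx=1.291416  b=𝟙ᵀx=8.814421  c=𝟙ᵀy=79.950004  D=ac−b²=25.554739
λ₁=(c·0.126−b)/D = (79.950004·0.126−8.814421)/25.554739 = 0.049278
λ₂=(a−b·0.126)/D = (1.291416−8.814421·0.126)/25.554739 = 0.007075
w* = 0.049278·x + 0.007075·y:
  w_0 = 0.049278·3.0734 + 0.007075·18.7984 = 0.2844  (GE)
  w_1 = 0.049278·0.5179 + 0.007075·15.9769 = 0.1386  (Exxon)
  w_2 = 0.049278·2.4298 + 0.007075·23.9797 = 0.2894  (Disney)
  w_3 = 0.049278·1.7932 + 0.007075·7.2682 = 0.1398  (Raytheon)
  w_4 = 0.049278·1.5461 + 0.007075·8.5409 = 0.1366  (Oracle)
  w_5 = 0.049278·-0.5459 + 0.007075·5.3860 = 0.0112  (Chevron)
Σw_i=1.0000  μᵀw=0.1260
σ²=wᵀΣw=λ₁·μ_p+λ₂ = 0.049278·0.126 + 0.007075 = 0.013284 ≈ 0.0133

0.2844  0.1386  0.2894  0.1398  0.1366  0.0112
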